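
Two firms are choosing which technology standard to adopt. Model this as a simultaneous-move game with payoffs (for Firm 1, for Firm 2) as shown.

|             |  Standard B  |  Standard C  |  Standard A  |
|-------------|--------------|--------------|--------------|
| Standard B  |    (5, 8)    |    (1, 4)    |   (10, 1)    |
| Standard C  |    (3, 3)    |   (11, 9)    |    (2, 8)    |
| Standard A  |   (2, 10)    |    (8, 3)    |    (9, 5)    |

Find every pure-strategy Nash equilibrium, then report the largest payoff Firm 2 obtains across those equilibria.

Both Standard B is a pure NE (Firm 1: 5 ≥ 3; Firm 2: 8 ≥ 4). Firm 2 gets 8.
Both Standard C is a pure NE (Firm 1: 11 ≥ 8; Firm 2: 9 ≥ 8). Firm 2 gets 9.
Every other cell has a profitable deviation for at least one player. Highest of {8, 9} is 9.

9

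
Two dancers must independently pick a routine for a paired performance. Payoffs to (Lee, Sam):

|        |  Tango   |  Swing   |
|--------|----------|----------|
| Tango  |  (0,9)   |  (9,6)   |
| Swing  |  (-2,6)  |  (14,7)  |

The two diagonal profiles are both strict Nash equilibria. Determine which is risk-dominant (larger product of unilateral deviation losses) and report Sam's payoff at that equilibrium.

At both Tango: Lee loses 0 − (-2) = 2 by deviating; Sam loses 9 − 6 = 3. Product = 2·3 = 6.
At both Swing: Lee loses 14 − 9 = 5 by deviating; Sam loses 7 − 6 = 1. Product = 5·1 = 5.
6 > 5, so both Tango is risk-dominant. Sam's payoff there is 9.

9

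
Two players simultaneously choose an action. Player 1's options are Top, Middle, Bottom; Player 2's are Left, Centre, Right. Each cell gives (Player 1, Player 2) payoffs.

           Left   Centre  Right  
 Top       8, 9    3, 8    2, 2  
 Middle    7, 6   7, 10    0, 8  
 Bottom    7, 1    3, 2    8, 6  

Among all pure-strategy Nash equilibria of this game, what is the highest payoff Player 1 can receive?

(Top, Left) is a pure NE (Player 1: 8 ≥ 7; Player 2: 9 ≥ 8). Player 1 gets 8.
(Middle, Centre) is a pure NE (Player 1: 7 ≥ 3; Player 2: 10 ≥ 8). Player 1 gets 7.
(Bottom, Right) is a pure NE (Player 1: 8 ≥ 2; Player 2: 6 ≥ 2). Player 1 gets 8.
Every other cell has a profitable deviation for at least one player. Highest of {8, 7, 8} is 8.

8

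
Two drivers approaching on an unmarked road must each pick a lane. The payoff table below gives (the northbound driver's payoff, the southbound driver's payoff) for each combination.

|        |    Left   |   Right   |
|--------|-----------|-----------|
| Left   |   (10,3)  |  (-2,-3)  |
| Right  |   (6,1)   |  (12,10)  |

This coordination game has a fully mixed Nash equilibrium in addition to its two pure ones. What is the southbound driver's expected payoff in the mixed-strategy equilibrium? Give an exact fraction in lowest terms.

11/5

The northbound driver mixes with probability p on Left, chosen so the southbound driver is indifferent: 3p + 1(1−p) = (-3)p + 10(1−p) gives p = 3/5.
The southbound driver's expected payoff is 3·3/5 + 1·2/5 = 11/5.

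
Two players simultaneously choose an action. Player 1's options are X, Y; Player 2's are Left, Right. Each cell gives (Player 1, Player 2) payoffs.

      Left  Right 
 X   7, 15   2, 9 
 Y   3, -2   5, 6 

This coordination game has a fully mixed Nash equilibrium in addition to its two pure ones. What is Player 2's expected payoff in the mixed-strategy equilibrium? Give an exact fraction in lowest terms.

54/7

Player 1 mixes with probability p on X, chosen so Player 2 is indifferent: 15p + (-2)(1−p) = 9p + 6(1−p) gives p = 4/7.
Player 2's expected payoff is 15·4/7 + (-2)·3/7 = 54/7.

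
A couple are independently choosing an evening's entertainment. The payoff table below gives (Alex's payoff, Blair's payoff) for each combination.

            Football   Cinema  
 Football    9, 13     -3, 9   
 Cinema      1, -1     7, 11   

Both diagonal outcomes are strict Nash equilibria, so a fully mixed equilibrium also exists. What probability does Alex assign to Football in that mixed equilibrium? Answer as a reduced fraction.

3/4

Alex's mix p on Football must make Blair indifferent between Football and Cinema.
Blair's payoff from Football: 13p + (-1)(1−p). From Cinema: 9p + 11(1−p).
Set equal: 4p = 12(1−p) → p = 12/16 = 3/4.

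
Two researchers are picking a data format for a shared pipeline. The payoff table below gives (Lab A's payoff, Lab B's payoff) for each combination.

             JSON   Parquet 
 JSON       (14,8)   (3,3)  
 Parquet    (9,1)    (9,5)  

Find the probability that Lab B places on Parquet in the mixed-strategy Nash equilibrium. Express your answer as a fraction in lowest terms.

5/11

Lab B's mix q on JSON must make Lab A indifferent between JSON and Parquet.
Lab A's payoff from JSON: 14q + 3(1−q). From Parquet: 9q + 9(1−q).
Set equal: 5q = 6(1−q) → q = 6/11.
Probability on Parquet is 1 − 6/11 = 5/11.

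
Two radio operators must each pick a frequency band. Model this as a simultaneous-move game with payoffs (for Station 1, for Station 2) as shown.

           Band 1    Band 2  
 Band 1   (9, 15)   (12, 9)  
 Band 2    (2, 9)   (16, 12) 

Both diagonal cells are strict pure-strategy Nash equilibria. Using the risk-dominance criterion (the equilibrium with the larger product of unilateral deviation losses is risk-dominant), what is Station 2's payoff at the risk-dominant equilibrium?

15

At both Band 1: Station 1 loses 9 − 2 = 7 by deviating; Station 2 loses 15 − 9 = 6. Product = 7·6 = 42.
At both Band 2: Station 1 loses 16 − 12 = 4 by deviating; Station 2 loses 12 − 9 = 3. Product = 4·3 = 12.
42 > 12, so both Band 1 is risk-dominant. Station 2's payoff there is 15.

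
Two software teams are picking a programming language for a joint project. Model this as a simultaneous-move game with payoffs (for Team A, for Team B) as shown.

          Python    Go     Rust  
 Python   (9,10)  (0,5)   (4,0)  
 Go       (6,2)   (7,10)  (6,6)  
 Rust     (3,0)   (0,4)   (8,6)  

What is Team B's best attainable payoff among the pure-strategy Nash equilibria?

Both Python is a pure NE (Team A: 9 ≥ 6; Team B: 10 ≥ 5). Team B gets 10.
Both Go is a pure NE (Team A: 7 ≥ 0; Team B: 10 ≥ 6). Team B gets 10.
Both Rust is a pure NE (Team A: 8 ≥ 6; Team B: 6 ≥ 4). Team B gets 6.
Every other cell has a profitable deviation for at least one player. Highest of {10, 10, 6} is 10.

10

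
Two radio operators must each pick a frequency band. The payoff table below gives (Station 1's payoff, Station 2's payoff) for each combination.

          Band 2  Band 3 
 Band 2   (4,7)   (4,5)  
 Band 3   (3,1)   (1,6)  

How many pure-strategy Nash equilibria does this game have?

Both Band 2: Station 1 gets 4 (best alternative 3); Station 2 gets 7 (best alternative 5). Neither deviates — NE.
Both Band 3 is not a NE: Station 1 would switch to Band 2 (4 > 1).
No other cell survives both best-response checks, so there is 1 pure NE.

1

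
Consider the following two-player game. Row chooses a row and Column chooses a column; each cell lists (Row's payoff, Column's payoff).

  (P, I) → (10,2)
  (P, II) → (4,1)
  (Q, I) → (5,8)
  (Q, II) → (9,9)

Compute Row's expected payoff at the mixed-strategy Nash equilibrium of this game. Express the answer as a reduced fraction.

Column mixes with probability q on I, chosen so Row is indifferent: 10q + 4(1−q) = 5q + 9(1−q) gives q = 1/2.
Row's expected payoff (from either row, since indifferent) is 10·1/2 + 4·1/2 = 7.

7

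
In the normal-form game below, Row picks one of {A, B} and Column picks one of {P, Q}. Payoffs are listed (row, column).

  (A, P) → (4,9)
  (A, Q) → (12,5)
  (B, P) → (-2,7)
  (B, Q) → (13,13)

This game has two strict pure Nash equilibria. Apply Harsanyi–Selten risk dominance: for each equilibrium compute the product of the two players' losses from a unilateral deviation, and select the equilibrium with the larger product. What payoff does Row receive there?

At (A, P): Row loses 4 − (-2) = 6 by deviating; Column loses 9 − 5 = 4. Product = 6·4 = 24.
At (B, Q): Row loses 13 − 12 = 1 by deviating; Column loses 13 − 7 = 6. Product = 1·6 = 6.
24 > 6, so (A, P) is risk-dominant. Row's payoff there is 4.

4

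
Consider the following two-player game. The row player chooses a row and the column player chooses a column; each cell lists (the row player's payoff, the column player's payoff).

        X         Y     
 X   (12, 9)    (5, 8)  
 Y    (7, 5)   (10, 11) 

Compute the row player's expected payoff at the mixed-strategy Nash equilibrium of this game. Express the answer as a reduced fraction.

The column player mixes with probability q on X, chosen so the row player is indifferent: 12q + 5(1−q) = 7q + 10(1−q) gives q = 1/2.
The row player's expected payoff (from either row, since indifferent) is 12·1/2 + 5·1/2 = 17/2.

17/2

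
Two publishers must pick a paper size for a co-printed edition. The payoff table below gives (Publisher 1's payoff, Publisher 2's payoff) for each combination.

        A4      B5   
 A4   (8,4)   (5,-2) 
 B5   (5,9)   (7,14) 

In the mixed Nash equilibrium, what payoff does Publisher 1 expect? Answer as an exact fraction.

31/5

Publisher 2 mixes with probability q on A4, chosen so Publisher 1 is indifferent: 8q + 5(1−q) = 5q + 7(1−q) gives q = 2/5.
Publisher 1's expected payoff (from either row, since indifferent) is 8·2/5 + 5·3/5 = 31/5.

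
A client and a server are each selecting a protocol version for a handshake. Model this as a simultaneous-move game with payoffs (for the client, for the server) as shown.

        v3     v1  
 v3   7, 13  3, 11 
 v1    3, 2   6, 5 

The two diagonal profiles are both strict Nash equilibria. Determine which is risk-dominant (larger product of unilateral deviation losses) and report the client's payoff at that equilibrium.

At both v3: the client loses 7 − 3 = 4 by deviating; the server loses 13 − 11 = 2. Product = 4·2 = 8.
At both v1: the client loses 6 − 3 = 3 by deviating; the server loses 5 − 2 = 3. Product = 3·3 = 9.
9 > 8, so both v1 is risk-dominant. The client's payoff there is 6.

6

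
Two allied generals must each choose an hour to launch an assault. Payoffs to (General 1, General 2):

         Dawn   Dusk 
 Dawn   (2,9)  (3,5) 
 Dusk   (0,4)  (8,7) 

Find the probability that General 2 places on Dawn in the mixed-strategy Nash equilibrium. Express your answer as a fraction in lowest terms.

General 2's mix q on Dawn must make General 1 indifferent between Dawn and Dusk.
General 1's payoff from Dawn: 2q + 3(1−q). From Dusk: 0q + 8(1−q).
Set equal: 2q = 5(1−q) → q = 5/7.

5/7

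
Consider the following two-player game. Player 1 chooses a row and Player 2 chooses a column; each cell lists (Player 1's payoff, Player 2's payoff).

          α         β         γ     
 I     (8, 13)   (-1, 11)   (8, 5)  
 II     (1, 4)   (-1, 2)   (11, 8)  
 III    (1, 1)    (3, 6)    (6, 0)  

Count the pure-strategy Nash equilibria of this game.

(I, α): Player 1 gets 8 (best alternative 1); Player 2 gets 13 (best alternative 11). Neither deviates — NE.
(II, γ): Player 1 gets 11 (best alternative 8); Player 2 gets 8 (best alternative 4). Neither deviates — NE.
(III, β): Player 1 gets 3 (best alternative -1); Player 2 gets 6 (best alternative 1). Neither deviates — NE.
(III, γ) is not a NE: Player 1 would switch to II (11 > 6).
No other cell survives both best-response checks, so there are 3 pure NE.

3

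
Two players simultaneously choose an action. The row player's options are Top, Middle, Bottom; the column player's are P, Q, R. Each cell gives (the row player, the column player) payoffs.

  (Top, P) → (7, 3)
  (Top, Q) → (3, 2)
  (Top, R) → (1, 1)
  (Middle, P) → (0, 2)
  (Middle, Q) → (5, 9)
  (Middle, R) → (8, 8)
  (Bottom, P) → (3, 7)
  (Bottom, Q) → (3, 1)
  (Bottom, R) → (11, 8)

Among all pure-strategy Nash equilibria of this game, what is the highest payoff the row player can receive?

11

(Top, P) is a pure NE (the row player: 7 ≥ 3; the column player: 3 ≥ 2). The row player gets 7.
(Middle, Q) is a pure NE (the row player: 5 ≥ 3; the column player: 9 ≥ 8). The row player gets 5.
(Bottom, R) is a pure NE (the row player: 11 ≥ 8; the column player: 8 ≥ 7). The row player gets 11.
Every other cell has a profitable deviation for at least one player. Highest of {7, 5, 11} is 11.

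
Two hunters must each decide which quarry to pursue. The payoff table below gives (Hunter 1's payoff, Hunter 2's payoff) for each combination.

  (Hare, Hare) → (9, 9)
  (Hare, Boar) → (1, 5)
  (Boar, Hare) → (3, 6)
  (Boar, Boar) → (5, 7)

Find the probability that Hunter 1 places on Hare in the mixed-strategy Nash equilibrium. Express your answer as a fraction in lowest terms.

1/5

Hunter 1's mix p on Hare must make Hunter 2 indifferent between Hare and Boar.
Hunter 2's payoff from Hare: 9p + 6(1−p). From Boar: 5p + 7(1−p).
Set equal: 4p = 1(1−p) → p = 1/5.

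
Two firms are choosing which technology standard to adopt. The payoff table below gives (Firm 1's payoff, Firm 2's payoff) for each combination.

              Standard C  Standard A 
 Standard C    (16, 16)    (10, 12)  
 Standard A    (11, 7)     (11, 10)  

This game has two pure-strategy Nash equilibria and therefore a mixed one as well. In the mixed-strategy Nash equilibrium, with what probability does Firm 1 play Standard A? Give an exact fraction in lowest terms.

Firm 1's mix p on Standard C must make Firm 2 indifferent between Standard C and Standard A.
Firm 2's payoff from Standard C: 16p + 7(1−p). From Standard A: 12p + 10(1−p).
Set equal: 4p = 3(1−p) → p = 3/7.
Probability on Standard A is 1 − 3/7 = 4/7.

4/7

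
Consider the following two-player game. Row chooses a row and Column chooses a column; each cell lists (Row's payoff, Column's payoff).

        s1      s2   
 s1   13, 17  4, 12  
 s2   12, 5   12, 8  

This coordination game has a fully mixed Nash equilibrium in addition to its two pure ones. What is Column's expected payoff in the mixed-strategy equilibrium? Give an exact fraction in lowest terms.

19/2

Row mixes with probability p on s1, chosen so Column is indifferent: 17p + 5(1−p) = 12p + 8(1−p) gives p = 3/8.
Column's expected payoff is 17·3/8 + 5·5/8 = 19/2.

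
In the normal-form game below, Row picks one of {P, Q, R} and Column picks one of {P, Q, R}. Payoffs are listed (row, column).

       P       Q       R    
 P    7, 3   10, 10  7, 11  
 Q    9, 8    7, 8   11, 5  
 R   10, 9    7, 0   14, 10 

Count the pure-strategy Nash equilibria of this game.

1

Both R: Row gets 14 (best alternative 11); Column gets 10 (best alternative 9). Neither deviates — NE.
Both Q is not a NE: Row would switch to P (10 > 7).
No other cell survives both best-response checks, so there is 1 pure NE.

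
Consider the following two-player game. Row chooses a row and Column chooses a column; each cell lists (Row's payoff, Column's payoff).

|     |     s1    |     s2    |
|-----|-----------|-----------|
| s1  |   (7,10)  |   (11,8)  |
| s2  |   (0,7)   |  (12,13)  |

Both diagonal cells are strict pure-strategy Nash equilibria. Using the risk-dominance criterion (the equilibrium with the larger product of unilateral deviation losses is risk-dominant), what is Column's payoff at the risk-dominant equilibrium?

At both s1: Row loses 7 − 0 = 7 by deviating; Column loses 10 − 8 = 2. Product = 7·2 = 14.
At both s2: Row loses 12 − 11 = 1 by deviating; Column loses 13 − 7 = 6. Product = 1·6 = 6.
14 > 6, so both s1 is risk-dominant. Column's payoff there is 10.

10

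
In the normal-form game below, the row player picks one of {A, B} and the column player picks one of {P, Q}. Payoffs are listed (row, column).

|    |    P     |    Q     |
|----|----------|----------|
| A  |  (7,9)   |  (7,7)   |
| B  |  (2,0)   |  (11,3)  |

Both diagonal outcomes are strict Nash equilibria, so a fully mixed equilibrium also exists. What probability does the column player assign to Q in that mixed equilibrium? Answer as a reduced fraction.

The column player's mix q on P must make the row player indifferent between A and B.
The row player's payoff from A: 7q + 7(1−q). From B: 2q + 11(1−q).
Set equal: 5q = 4(1−q) → q = 4/9.
Probability on Q is 1 − 4/9 = 5/9.

5/9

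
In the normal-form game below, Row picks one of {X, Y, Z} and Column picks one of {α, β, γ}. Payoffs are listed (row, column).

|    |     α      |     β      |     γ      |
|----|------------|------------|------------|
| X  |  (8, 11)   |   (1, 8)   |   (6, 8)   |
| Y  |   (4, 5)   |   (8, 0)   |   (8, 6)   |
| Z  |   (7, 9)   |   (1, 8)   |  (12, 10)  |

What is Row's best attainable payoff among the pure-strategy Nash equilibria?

(X, α) is a pure NE (Row: 8 ≥ 7; Column: 11 ≥ 8). Row gets 8.
(Z, γ) is a pure NE (Row: 12 ≥ 8; Column: 10 ≥ 9). Row gets 12.
Every other cell has a profitable deviation for at least one player. Highest of {8, 12} is 12.

12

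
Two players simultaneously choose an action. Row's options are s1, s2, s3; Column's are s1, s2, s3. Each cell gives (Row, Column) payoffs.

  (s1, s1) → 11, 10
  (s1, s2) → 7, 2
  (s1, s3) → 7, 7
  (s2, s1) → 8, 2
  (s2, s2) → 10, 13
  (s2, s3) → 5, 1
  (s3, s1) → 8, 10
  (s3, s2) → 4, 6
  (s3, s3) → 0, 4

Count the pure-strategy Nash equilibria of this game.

2

Both s1: Row gets 11 (best alternative 8); Column gets 10 (best alternative 7). Neither deviates — NE.
Both s2: Row gets 10 (best alternative 7); Column gets 13 (best alternative 2). Neither deviates — NE.
Both s3 is not a NE: Row would switch to s1 (7 > 0).
No other cell survives both best-response checks, so there are 2 pure NE.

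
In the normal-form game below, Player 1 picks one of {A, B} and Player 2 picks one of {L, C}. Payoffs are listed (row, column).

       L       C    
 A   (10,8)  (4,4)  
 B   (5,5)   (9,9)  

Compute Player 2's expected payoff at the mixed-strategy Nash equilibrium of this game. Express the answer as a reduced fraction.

13/2

Player 1 mixes with probability p on A, chosen so Player 2 is indifferent: 8p + 5(1−p) = 4p + 9(1−p) gives p = 1/2.
Player 2's expected payoff is 8·1/2 + 5·1/2 = 13/2.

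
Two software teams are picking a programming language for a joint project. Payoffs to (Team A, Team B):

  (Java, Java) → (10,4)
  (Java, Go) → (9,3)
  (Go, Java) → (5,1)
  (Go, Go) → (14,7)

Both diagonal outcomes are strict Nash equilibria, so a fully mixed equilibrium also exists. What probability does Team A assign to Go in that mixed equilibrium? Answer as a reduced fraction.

Team A's mix p on Java must make Team B indifferent between Java and Go.
Team B's payoff from Java: 4p + 1(1−p). From Go: 3p + 7(1−p).
Set equal: 1p = 6(1−p) → p = 6/7.
Probability on Go is 1 − 6/7 = 1/7.

1/7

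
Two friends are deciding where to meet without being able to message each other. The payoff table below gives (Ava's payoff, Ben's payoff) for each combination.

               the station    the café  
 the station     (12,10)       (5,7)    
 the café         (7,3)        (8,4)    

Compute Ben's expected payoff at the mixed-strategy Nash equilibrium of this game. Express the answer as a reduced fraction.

Ava mixes with probability p on the station, chosen so Ben is indifferent: 10p + 3(1−p) = 7p + 4(1−p) gives p = 1/4.
Ben's expected payoff is 10·1/4 + 3·3/4 = 19/4.

19/4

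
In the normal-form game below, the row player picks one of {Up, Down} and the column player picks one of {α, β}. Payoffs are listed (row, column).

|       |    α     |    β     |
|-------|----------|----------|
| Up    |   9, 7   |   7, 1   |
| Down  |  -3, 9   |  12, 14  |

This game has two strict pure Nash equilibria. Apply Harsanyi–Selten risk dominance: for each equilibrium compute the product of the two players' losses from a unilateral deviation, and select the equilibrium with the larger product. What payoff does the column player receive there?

At (Up, α): the row player loses 9 − (-3) = 12 by deviating; the column player loses 7 − 1 = 6. Product = 12·6 = 72.
At (Down, β): the row player loses 12 − 7 = 5 by deviating; the column player loses 14 − 9 = 5. Product = 5·5 = 25.
72 > 25, so (Up, α) is risk-dominant. The column player's payoff there is 7.

7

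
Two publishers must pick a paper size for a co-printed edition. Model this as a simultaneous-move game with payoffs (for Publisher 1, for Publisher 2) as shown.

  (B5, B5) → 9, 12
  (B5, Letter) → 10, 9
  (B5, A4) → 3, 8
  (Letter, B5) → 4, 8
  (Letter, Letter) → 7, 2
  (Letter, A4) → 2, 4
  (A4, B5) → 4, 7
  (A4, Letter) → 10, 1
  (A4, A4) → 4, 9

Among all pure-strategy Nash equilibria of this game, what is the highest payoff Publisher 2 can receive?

Both B5 is a pure NE (Publisher 1: 9 ≥ 4; Publisher 2: 12 ≥ 9). Publisher 2 gets 12.
Both A4 is a pure NE (Publisher 1: 4 ≥ 3; Publisher 2: 9 ≥ 7). Publisher 2 gets 9.
Every other cell has a profitable deviation for at least one player. Highest of {12, 9} is 12.

12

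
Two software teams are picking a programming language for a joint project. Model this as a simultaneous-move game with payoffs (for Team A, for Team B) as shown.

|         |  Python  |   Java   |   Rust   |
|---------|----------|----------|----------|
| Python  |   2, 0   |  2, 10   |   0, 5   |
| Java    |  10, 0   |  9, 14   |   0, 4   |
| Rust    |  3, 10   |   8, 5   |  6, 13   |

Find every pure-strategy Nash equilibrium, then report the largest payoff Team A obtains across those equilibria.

9

Both Java is a pure NE (Team A: 9 ≥ 8; Team B: 14 ≥ 4). Team A gets 9.
Both Rust is a pure NE (Team A: 6 ≥ 0; Team B: 13 ≥ 10). Team A gets 6.
Every other cell has a profitable deviation for at least one player. Highest of {9, 6} is 9.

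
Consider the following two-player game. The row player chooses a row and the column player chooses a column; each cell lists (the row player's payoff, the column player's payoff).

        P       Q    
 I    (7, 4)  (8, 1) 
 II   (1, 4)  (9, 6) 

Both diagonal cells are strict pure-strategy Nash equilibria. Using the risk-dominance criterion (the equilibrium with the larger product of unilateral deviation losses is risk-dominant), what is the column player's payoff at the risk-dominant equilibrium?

4

At (I, P): the row player loses 7 − 1 = 6 by deviating; the column player loses 4 − 1 = 3. Product = 6·3 = 18.
At (II, Q): the row player loses 9 − 8 = 1 by deviating; the column player loses 6 − 4 = 2. Product = 1·2 = 2.
18 > 2, so (I, P) is risk-dominant. The column player's payoff there is 4.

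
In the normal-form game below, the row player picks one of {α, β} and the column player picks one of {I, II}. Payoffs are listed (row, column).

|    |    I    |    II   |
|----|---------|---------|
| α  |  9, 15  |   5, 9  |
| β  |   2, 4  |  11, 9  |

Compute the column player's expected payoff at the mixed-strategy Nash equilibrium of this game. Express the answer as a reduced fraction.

9

The row player mixes with probability p on α, chosen so the column player is indifferent: 15p + 4(1−p) = 9p + 9(1−p) gives p = 5/11.
The column player's expected payoff is 15·5/11 + 4·6/11 = 9.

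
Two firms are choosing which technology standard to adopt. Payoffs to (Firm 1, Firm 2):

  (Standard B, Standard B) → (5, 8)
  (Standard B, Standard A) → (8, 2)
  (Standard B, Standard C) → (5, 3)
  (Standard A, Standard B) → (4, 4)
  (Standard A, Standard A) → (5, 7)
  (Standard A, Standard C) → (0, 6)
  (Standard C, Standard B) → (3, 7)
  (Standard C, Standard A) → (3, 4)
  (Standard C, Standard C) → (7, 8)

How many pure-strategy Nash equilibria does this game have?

Both Standard B: Firm 1 gets 5 (best alternative 4); Firm 2 gets 8 (best alternative 3). Neither deviates — NE.
Both Standard C: Firm 1 gets 7 (best alternative 5); Firm 2 gets 8 (best alternative 7). Neither deviates — NE.
Both Standard A is not a NE: Firm 1 would switch to Standard B (8 > 5).
No other cell survives both best-response checks, so there are 2 pure NE.

2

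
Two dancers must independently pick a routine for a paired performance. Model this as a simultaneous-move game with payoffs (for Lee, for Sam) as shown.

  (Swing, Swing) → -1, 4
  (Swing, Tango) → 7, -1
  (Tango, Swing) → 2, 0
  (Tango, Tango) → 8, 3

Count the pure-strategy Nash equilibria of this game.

1

Both Tango: Lee gets 8 (best alternative 7); Sam gets 3 (best alternative 0). Neither deviates — NE.
Both Swing is not a NE: Lee would switch to Tango (2 > -1).
No other cell survives both best-response checks, so there is 1 pure NE.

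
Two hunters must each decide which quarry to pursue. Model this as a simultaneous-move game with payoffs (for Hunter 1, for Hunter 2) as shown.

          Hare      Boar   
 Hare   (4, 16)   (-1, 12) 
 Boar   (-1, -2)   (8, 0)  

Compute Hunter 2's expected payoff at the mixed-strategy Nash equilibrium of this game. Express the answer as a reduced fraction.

Hunter 1 mixes with probability p on Hare, chosen so Hunter 2 is indifferent: 16p + (-2)(1−p) = 12p + 0(1−p) gives p = 1/3.
Hunter 2's expected payoff is 16·1/3 + (-2)·2/3 = 4.

4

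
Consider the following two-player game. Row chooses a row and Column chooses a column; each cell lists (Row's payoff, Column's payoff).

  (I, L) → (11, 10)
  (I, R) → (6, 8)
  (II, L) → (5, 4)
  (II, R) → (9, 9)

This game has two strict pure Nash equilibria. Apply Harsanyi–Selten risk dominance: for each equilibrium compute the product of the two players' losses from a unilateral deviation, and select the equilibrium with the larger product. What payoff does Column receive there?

9

At (I, L): Row loses 11 − 5 = 6 by deviating; Column loses 10 − 8 = 2. Product = 6·2 = 12.
At (II, R): Row loses 9 − 6 = 3 by deviating; Column loses 9 − 4 = 5. Product = 3·5 = 15.
15 > 12, so (II, R) is risk-dominant. Column's payoff there is 9.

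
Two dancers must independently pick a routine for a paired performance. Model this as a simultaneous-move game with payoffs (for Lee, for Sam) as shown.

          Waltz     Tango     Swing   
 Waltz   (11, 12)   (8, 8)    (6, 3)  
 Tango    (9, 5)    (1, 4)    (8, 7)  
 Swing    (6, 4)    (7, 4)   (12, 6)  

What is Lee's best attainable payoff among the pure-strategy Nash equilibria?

12

Both Waltz is a pure NE (Lee: 11 ≥ 9; Sam: 12 ≥ 8). Lee gets 11.
Both Swing is a pure NE (Lee: 12 ≥ 8; Sam: 6 ≥ 4). Lee gets 12.
Every other cell has a profitable deviation for at least one player. Highest of {11, 12} is 12.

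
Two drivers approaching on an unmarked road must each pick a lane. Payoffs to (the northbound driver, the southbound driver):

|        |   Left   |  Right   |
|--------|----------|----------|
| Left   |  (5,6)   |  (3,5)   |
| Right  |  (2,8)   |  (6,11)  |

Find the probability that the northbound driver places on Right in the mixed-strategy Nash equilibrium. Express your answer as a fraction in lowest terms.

The northbound driver's mix p on Left must make the southbound driver indifferent between Left and Right.
The southbound driver's payoff from Left: 6p + 8(1−p). From Right: 5p + 11(1−p).
Set equal: 1p = 3(1−p) → p = 3/4.
Probability on Right is 1 − 3/4 = 1/4.

1/4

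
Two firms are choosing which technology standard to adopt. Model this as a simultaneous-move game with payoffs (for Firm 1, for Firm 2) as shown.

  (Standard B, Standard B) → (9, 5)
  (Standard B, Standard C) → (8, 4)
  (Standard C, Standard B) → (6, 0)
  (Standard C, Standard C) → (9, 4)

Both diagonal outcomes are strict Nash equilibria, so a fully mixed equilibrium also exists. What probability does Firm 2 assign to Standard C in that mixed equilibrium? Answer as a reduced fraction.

Firm 2's mix q on Standard B must make Firm 1 indifferent between Standard B and Standard C.
Firm 1's payoff from Standard B: 9q + 8(1−q). From Standard C: 6q + 9(1−q).
Set equal: 3q = 1(1−q) → q = 1/4.
Probability on Standard C is 1 − 1/4 = 3/4.

3/4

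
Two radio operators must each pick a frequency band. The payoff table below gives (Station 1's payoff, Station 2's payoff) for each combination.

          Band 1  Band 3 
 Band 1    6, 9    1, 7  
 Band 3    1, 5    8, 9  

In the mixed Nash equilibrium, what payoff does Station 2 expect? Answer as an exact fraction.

23/3

Station 1 mixes with probability p on Band 1, chosen so Station 2 is indifferent: 9p + 5(1−p) = 7p + 9(1−p) gives p = 2/3.
Station 2's expected payoff is 9·2/3 + 5·1/3 = 23/3.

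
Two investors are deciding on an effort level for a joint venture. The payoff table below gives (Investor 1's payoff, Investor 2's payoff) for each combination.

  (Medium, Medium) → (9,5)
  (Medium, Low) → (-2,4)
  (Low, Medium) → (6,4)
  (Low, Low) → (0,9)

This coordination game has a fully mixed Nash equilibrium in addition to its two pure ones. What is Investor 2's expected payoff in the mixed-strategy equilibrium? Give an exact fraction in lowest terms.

29/6

Investor 1 mixes with probability p on Medium, chosen so Investor 2 is indifferent: 5p + 4(1−p) = 4p + 9(1−p) gives p = 5/6.
Investor 2's expected payoff is 5·5/6 + 4·1/6 = 29/6.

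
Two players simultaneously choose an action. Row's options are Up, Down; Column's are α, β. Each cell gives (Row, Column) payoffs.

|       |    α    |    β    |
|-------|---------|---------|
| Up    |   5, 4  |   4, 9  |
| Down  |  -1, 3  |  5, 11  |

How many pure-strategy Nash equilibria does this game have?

(Down, β): Row gets 5 (best alternative 4); Column gets 11 (best alternative 3). Neither deviates — NE.
(Up, α) is not a NE: Column would switch to β (9 > 4).
No other cell survives both best-response checks, so there is 1 pure NE.

1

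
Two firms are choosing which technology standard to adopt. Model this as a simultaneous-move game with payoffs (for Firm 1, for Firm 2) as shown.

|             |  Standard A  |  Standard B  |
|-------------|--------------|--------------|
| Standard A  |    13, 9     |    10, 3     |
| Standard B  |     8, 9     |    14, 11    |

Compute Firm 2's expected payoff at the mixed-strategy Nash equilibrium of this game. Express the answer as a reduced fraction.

Firm 1 mixes with probability p on Standard A, chosen so Firm 2 is indifferent: 9p + 9(1−p) = 3p + 11(1−p) gives p = 1/4.
Firm 2's expected payoff is 9·1/4 + 9·3/4 = 9.

9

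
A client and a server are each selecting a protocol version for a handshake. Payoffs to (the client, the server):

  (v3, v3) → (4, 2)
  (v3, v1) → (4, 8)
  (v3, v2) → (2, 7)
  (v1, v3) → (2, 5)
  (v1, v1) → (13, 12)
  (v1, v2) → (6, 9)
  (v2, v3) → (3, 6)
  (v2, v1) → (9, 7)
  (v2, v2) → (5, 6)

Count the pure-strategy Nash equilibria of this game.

1

Both v1: the client gets 13 (best alternative 9); the server gets 12 (best alternative 9). Neither deviates — NE.
Both v3 is not a NE: the server would switch to v1 (8 > 2).
No other cell survives both best-response checks, so there is 1 pure NE.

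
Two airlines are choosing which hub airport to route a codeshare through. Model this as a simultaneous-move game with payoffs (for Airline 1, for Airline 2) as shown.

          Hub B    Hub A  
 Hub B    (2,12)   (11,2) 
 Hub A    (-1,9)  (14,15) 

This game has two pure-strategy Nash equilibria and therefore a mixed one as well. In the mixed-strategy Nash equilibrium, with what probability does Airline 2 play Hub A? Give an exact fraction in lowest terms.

Airline 2's mix q on Hub B must make Airline 1 indifferent between Hub B and Hub A.
Airline 1's payoff from Hub B: 2q + 11(1−q). From Hub A: (-1)q + 14(1−q).
Set equal: 3q = 3(1−q) → q = 3/6 = 1/2.
Probability on Hub A is 1 − 1/2 = 1/2.

1/2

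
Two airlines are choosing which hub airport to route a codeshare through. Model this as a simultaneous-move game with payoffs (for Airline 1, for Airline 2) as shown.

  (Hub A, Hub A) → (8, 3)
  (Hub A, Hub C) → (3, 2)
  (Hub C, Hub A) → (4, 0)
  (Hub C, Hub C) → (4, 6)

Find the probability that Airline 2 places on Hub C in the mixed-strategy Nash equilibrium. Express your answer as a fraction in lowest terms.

Airline 2's mix q on Hub A must make Airline 1 indifferent between Hub A and Hub C.
Airline 1's payoff from Hub A: 8q + 3(1−q). From Hub C: 4q + 4(1−q).
Set equal: 4q = 1(1−q) → q = 1/5.
Probability on Hub C is 1 − 1/5 = 4/5.

4/5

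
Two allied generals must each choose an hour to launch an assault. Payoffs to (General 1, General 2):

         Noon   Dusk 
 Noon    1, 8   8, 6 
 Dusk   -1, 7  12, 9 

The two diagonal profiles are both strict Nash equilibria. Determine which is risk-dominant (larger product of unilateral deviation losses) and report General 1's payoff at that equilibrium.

At both Noon: General 1 loses 1 − (-1) = 2 by deviating; General 2 loses 8 − 6 = 2. Product = 2·2 = 4.
At both Dusk: General 1 loses 12 − 8 = 4 by deviating; General 2 loses 9 − 7 = 2. Product = 4·2 = 8.
8 > 4, so both Dusk is risk-dominant. General 1's payoff there is 12.

12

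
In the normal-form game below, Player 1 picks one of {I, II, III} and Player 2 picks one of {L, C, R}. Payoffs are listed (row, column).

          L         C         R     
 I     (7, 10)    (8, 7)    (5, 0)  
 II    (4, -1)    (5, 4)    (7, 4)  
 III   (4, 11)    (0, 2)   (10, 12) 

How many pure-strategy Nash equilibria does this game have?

(I, L): Player 1 gets 7 (best alternative 4); Player 2 gets 10 (best alternative 7). Neither deviates — NE.
(III, R): Player 1 gets 10 (best alternative 7); Player 2 gets 12 (best alternative 11). Neither deviates — NE.
(II, C) is not a NE: Player 1 would switch to I (8 > 5).
No other cell survives both best-response checks, so there are 2 pure NE.

2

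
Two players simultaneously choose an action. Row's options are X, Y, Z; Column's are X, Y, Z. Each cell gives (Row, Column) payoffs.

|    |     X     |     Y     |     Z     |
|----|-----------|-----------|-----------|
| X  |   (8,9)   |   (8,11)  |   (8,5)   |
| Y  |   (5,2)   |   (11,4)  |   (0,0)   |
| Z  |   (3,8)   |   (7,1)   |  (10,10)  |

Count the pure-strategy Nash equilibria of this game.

Both Y: Row gets 11 (best alternative 8); Column gets 4 (best alternative 2). Neither deviates — NE.
Both Z: Row gets 10 (best alternative 8); Column gets 10 (best alternative 8). Neither deviates — NE.
Both X is not a NE: Column would switch to Y (11 > 9).
No other cell survives both best-response checks, so there are 2 pure NE.

2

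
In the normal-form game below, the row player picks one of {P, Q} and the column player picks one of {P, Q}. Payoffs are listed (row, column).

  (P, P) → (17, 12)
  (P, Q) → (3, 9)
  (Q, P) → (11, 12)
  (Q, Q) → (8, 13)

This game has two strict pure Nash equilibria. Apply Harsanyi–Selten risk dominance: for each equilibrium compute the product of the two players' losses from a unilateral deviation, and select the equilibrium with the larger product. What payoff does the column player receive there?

12

At both P: the row player loses 17 − 11 = 6 by deviating; the column player loses 12 − 9 = 3. Product = 6·3 = 18.
At both Q: the row player loses 8 − 3 = 5 by deviating; the column player loses 13 − 12 = 1. Product = 5·1 = 5.
18 > 5, so both P is risk-dominant. The column player's payoff there is 12.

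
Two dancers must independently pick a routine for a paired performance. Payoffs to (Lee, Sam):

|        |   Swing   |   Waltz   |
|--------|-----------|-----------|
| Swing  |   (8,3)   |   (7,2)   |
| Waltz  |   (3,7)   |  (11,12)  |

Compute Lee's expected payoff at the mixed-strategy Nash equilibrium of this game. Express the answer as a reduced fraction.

67/9

Sam mixes with probability q on Swing, chosen so Lee is indifferent: 8q + 7(1−q) = 3q + 11(1−q) gives q = 4/9.
Lee's expected payoff (from either row, since indifferent) is 8·4/9 + 7·5/9 = 67/9.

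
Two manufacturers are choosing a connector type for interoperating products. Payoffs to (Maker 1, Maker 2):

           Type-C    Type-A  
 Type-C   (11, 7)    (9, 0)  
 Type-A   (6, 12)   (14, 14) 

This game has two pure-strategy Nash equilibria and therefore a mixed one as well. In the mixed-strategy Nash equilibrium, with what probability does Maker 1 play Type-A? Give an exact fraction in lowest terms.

7/9

Maker 1's mix p on Type-C must make Maker 2 indifferent between Type-C and Type-A.
Maker 2's payoff from Type-C: 7p + 12(1−p). From Type-A: 0p + 14(1−p).
Set equal: 7p = 2(1−p) → p = 2/9.
Probability on Type-A is 1 − 2/9 = 7/9.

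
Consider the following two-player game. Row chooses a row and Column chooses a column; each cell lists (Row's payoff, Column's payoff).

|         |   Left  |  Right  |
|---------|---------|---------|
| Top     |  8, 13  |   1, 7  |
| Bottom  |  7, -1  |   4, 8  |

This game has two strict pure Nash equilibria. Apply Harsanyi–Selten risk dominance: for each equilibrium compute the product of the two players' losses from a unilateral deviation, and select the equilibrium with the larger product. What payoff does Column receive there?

8

At (Top, Left): Row loses 8 − 7 = 1 by deviating; Column loses 13 − 7 = 6. Product = 1·6 = 6.
At (Bottom, Right): Row loses 4 − 1 = 3 by deviating; Column loses 8 − (-1) = 9. Product = 3·9 = 27.
27 > 6, so (Bottom, Right) is risk-dominant. Column's payoff there is 8.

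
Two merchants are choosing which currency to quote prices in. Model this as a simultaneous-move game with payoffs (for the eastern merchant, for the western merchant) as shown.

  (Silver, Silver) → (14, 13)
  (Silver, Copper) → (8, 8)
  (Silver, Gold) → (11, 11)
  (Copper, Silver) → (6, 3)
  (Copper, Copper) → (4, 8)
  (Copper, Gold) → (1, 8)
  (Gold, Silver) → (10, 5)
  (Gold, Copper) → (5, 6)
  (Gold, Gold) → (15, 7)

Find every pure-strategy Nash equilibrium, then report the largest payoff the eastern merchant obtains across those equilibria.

Both Silver is a pure NE (the eastern merchant: 14 ≥ 10; the western merchant: 13 ≥ 11). The eastern merchant gets 14.
Both Gold is a pure NE (the eastern merchant: 15 ≥ 11; the western merchant: 7 ≥ 6). The eastern merchant gets 15.
Every other cell has a profitable deviation for at least one player. Highest of {14, 15} is 15.

15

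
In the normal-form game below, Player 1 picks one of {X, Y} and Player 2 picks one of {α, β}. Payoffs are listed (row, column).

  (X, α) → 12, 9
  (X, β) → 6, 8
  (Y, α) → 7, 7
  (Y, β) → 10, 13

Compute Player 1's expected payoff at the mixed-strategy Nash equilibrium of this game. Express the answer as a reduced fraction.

Player 2 mixes with probability q on α, chosen so Player 1 is indifferent: 12q + 6(1−q) = 7q + 10(1−q) gives q = 4/9.
Player 1's expected payoff (from either row, since indifferent) is 12·4/9 + 6·5/9 = 26/3.

26/3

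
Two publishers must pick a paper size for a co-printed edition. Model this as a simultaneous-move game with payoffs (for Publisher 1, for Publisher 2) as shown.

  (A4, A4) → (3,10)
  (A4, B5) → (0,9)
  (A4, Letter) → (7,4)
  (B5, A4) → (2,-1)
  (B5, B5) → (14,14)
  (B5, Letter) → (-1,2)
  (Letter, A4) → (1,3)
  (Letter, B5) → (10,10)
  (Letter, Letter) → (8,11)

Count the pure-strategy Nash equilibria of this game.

3

Both A4: Publisher 1 gets 3 (best alternative 2); Publisher 2 gets 10 (best alternative 9). Neither deviates — NE.
Both B5: Publisher 1 gets 14 (best alternative 10); Publisher 2 gets 14 (best alternative 2). Neither deviates — NE.
Both Letter: Publisher 1 gets 8 (best alternative 7); Publisher 2 gets 11 (best alternative 10). Neither deviates — NE.
(B5, Letter) is not a NE: Publisher 1 would switch to Letter (8 > -1).
No other cell survives both best-response checks, so there are 3 pure NE.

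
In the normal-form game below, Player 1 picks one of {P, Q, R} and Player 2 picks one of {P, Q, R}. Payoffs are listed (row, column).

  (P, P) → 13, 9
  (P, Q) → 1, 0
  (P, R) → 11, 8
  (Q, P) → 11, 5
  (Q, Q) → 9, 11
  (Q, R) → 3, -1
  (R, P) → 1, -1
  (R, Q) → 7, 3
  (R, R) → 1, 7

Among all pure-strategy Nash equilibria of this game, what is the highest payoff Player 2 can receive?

Both P is a pure NE (Player 1: 13 ≥ 11; Player 2: 9 ≥ 8). Player 2 gets 9.
Both Q is a pure NE (Player 1: 9 ≥ 7; Player 2: 11 ≥ 5). Player 2 gets 11.
Every other cell has a profitable deviation for at least one player. Highest of {9, 11} is 11.

11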